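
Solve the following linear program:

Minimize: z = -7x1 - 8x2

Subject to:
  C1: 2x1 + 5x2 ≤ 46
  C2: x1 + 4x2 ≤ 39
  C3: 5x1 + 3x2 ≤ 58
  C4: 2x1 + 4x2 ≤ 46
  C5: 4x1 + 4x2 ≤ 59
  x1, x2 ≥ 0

Evaluate the objective at each vertex of the feasible region:
  z(0, 0) = 0
  z(11.6, 0) = -81.2
  z(8, 6) = -104  ←
  z(0, 9.2) = -73.6
The minimum is at x1 = 8, x2 = 6.

x1 = 8, x2 = 6, z = -104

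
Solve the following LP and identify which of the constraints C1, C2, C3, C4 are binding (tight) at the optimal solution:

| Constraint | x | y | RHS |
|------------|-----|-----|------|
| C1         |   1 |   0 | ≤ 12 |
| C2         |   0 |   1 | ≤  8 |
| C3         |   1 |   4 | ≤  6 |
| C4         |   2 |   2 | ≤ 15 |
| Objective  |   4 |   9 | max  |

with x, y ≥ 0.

At x = 6, y = 0, compute slack b - a·x for each constraint:
  C1: 12 − 6 = 6  (slack)
  C2: 8 − 0 = 8  (slack)
  C3: 6 − 6 = 0  (binding)
  C4: 15 − 12 = 3  (slack)

Optimal: x = 6, y = 0
Binding: C3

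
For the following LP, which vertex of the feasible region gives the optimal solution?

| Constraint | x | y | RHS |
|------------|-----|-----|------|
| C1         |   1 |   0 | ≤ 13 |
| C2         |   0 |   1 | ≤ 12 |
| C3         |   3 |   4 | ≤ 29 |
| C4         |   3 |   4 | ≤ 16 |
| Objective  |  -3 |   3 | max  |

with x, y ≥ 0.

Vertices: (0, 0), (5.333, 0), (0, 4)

Evaluate the objective at each vertex of the feasible region:
  z(0, 0) = 0
  z(5.333, 0) = -16
  z(0, 4) = 12  ←
The maximum is at x = 0, y = 4.

(0, 4)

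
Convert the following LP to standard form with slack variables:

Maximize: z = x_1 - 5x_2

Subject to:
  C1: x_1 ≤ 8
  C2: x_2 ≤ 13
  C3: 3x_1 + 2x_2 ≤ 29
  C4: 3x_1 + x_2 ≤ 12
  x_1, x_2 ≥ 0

max z = x_1 - 5x_2

s.t.
  x_1 + s1 = 8
  x_2 + s2 = 13
  3x_1 + 2x_2 + s3 = 29
  3x_1 + x_2 + s4 = 12
  x_1, x_2, s1, s2, s3, s4 ≥ 0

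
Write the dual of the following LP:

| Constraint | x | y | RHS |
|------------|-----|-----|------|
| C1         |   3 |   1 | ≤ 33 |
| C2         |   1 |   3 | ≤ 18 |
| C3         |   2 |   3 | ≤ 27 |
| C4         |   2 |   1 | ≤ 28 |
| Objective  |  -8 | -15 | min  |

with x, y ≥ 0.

Primal min cᵀx s.t. Ax ≤ b, x ≥ 0  →  Dual max −bᵀy s.t. Aᵀy ≥ −c, y ≥ 0.

Maximize: z = -33y1 - 18y2 - 27y3 - 28y4

Subject to:
  3y1 + y2 + 2y3 + 2y4 ≥ 8
  y1 + 3y2 + 3y3 + y4 ≥ 15
  y1, y2, y3, y4 ≥ 0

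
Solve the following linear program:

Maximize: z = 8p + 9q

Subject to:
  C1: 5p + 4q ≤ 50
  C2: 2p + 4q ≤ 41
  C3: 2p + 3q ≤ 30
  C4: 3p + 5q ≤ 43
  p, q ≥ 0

Evaluate the objective at each vertex of the feasible region:
  z(0, 0) = 0
  z(10, 0) = 80
  z(6, 5) = 93  ←
  z(0, 8.6) = 77.4
The maximum is at p = 6, q = 5.

p = 6, q = 5, z = 93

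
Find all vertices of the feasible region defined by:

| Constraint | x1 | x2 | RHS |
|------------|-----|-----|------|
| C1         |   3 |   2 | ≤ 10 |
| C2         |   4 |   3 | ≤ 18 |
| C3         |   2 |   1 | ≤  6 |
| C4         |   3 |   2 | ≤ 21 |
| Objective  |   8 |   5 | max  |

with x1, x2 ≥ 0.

(0, 0), (3, 0), (2, 2), (0, 5)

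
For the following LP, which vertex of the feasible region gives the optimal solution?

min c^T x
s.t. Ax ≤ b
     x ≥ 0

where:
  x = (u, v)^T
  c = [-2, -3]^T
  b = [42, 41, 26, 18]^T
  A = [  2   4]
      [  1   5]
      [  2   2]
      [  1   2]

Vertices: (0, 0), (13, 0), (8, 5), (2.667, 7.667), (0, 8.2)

Evaluate the objective at each vertex of the feasible region:
  z(0, 0) = 0
  z(13, 0) = -26
  z(8, 5) = -31  ←
  z(2.667, 7.667) = -28.33
  z(0, 8.2) = -24.6
The minimum is at u = 8, v = 5.

(8, 5)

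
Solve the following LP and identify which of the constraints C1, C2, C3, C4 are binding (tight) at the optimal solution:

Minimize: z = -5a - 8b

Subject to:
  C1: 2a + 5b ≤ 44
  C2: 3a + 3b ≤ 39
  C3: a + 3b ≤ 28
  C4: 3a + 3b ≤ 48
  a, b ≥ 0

At a = 7, b = 6, compute slack b - a·x for each constraint:
  C1: 44 − 44 = 0  (binding)
  C2: 39 − 39 = 0  (binding)
  C3: 28 − 25 = 3  (slack)
  C4: 48 − 39 = 9  (slack)

Optimal: a = 7, b = 6
Binding: C1, C2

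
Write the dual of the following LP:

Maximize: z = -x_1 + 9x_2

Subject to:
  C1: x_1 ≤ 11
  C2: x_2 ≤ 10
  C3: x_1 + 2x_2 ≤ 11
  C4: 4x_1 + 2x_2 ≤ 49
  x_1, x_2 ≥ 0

Primal max cᵀx s.t. Ax ≤ b, x ≥ 0  →  Dual min bᵀy s.t. Aᵀy ≥ c, y ≥ 0.

Minimize: z = 11y1 + 10y2 + 11y3 + 49y4

Subject to:
  y1 + y3 + 4y4 ≥ -1
  y2 + 2y3 + 2y4 ≥ 9
  y1, y2, y3, y4 ≥ 0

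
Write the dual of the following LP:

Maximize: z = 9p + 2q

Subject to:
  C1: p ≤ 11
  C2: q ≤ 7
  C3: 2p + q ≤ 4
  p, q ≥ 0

Primal max cᵀx s.t. Ax ≤ b, x ≥ 0  →  Dual min bᵀy s.t. Aᵀy ≥ c, y ≥ 0.

Minimize: z = 11y1 + 7y2 + 4y3

Subject to:
  y1 + 2y3 ≥ 9
  y2 + y3 ≥ 2
  y1, y2, y3 ≥ 0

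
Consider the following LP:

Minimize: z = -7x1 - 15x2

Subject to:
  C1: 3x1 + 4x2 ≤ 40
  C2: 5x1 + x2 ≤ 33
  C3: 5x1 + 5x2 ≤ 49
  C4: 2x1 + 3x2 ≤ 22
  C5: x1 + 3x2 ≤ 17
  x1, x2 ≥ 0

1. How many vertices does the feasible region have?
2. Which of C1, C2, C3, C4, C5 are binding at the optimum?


1. 5
2. C4, C5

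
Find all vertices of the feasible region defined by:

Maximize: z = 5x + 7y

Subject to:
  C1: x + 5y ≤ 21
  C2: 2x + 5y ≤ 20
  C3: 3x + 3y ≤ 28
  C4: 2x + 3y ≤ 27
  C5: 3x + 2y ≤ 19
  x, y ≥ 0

(0, 0), (6.333, 0), (5, 2), (0, 4)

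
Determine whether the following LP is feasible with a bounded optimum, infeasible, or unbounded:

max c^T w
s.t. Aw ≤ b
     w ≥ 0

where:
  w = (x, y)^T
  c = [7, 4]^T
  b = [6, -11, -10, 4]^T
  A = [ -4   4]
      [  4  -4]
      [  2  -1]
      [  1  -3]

Infeasible (no feasible solution exists)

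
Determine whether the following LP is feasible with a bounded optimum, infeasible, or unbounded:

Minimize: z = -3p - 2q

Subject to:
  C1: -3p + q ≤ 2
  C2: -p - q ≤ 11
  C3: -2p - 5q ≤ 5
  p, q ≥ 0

Unbounded (objective can decrease without bound)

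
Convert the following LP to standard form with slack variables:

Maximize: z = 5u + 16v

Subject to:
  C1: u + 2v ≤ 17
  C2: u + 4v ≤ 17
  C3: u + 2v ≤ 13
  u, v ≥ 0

max z = 5u + 16v

s.t.
  u + 2v + s1 = 17
  u + 4v + s2 = 17
  u + 2v + s3 = 13
  u, v, s1, s2, s3 ≥ 0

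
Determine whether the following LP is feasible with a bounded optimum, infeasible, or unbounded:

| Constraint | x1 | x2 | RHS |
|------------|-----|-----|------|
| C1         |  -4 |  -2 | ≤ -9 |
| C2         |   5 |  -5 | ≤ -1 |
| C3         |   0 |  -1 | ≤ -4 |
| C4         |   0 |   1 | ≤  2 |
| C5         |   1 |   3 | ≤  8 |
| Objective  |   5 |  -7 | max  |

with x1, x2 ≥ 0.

Infeasible (no feasible solution exists)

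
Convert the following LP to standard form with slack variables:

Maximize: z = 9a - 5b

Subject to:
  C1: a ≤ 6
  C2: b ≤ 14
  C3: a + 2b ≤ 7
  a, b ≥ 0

max z = 9a - 5b

s.t.
  a + s1 = 6
  b + s2 = 14
  a + 2b + s3 = 7
  a, b, s1, s2, s3 ≥ 0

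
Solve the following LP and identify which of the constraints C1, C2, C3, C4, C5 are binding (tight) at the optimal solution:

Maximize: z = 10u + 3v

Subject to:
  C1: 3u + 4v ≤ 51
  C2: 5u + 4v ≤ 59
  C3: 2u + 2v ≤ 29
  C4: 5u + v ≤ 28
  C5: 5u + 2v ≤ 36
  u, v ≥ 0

At u = 4, v = 8, compute slack b - a·x for each constraint:
  C1: 51 − 44 = 7  (slack)
  C2: 59 − 52 = 7  (slack)
  C3: 29 − 24 = 5  (slack)
  C4: 28 − 28 = 0  (binding)
  C5: 36 − 36 = 0  (binding)

Optimal: u = 4, v = 8
Binding: C4, C5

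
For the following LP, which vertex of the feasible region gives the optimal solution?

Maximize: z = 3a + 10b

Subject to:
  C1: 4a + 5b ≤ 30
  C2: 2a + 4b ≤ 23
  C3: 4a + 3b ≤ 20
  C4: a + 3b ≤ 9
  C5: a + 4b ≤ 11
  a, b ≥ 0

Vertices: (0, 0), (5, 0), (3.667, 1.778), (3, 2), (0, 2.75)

Evaluate the objective at each vertex of the feasible region:
  z(0, 0) = 0
  z(5, 0) = 15
  z(3.667, 1.778) = 28.78
  z(3, 2) = 29  ←
  z(0, 2.75) = 27.5
The maximum is at a = 3, b = 2.

(3, 2)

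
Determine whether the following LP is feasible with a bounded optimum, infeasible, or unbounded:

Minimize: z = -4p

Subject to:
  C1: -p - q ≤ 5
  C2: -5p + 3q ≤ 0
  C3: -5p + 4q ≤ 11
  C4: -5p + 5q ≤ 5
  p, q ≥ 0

Unbounded (objective can decrease without bound)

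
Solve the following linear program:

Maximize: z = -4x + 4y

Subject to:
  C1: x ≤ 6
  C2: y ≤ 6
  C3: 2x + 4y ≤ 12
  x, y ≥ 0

Evaluate the objective at each vertex of the feasible region:
  z(0, 0) = 0
  z(6, 0) = -24
  z(0, 3) = 12  ←
The maximum is at x = 0, y = 3.

x = 0, y = 3, z = 12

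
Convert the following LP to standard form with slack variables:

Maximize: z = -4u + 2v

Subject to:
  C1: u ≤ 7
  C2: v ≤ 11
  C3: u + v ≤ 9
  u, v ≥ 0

max z = -4u + 2v

s.t.
  u + s1 = 7
  v + s2 = 11
  u + v + s3 = 9
  u, v, s1, s2, s3 ≥ 0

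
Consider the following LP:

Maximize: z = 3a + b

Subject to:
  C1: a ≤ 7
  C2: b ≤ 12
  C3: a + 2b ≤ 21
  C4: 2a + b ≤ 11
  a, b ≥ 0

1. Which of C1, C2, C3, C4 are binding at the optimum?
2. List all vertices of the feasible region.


1. C4
2. (0, 0), (5.5, 0), (0.3333, 10.33), (0, 10.5)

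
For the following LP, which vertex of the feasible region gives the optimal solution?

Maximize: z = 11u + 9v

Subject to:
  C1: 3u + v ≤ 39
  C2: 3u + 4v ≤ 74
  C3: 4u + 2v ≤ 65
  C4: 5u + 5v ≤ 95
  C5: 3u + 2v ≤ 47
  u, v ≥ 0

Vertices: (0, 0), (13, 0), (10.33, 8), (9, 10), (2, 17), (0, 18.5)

Evaluate the objective at each vertex of the feasible region:
  z(0, 0) = 0
  z(13, 0) = 143
  z(10.33, 8) = 185.7
  z(9, 10) = 189  ←
  z(2, 17) = 175
  z(0, 18.5) = 166.5
The maximum is at u = 9, v = 10.

(9, 10)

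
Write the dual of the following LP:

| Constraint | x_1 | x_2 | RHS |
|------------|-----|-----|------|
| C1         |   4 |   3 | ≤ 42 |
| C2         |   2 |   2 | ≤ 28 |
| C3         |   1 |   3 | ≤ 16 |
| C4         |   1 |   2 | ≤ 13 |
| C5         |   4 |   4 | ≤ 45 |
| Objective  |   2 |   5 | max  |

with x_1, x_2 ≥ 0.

Primal max cᵀx s.t. Ax ≤ b, x ≥ 0  →  Dual min bᵀy s.t. Aᵀy ≥ c, y ≥ 0.

Minimize: z = 42y1 + 28y2 + 16y3 + 13y4 + 45y5

Subject to:
  4y1 + 2y2 + y3 + y4 + 4y5 ≥ 2
  3y1 + 2y2 + 3y3 + 2y4 + 4y5 ≥ 5
  y1, y2, y3, y4, y5 ≥ 0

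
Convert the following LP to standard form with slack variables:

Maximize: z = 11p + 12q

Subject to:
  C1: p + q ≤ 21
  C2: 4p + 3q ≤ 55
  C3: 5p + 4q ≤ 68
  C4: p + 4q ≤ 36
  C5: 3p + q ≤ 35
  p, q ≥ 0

max z = 11p + 12q

s.t.
  p + q + s1 = 21
  4p + 3q + s2 = 55
  5p + 4q + s3 = 68
  p + 4q + s4 = 36
  3p + q + s5 = 35
  p, q, s1, s2, s3, s4, s5 ≥ 0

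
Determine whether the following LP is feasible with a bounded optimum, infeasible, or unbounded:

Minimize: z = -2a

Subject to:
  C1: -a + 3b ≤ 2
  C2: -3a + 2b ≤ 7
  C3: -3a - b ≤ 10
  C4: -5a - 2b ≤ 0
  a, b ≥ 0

Unbounded (objective can decrease without bound)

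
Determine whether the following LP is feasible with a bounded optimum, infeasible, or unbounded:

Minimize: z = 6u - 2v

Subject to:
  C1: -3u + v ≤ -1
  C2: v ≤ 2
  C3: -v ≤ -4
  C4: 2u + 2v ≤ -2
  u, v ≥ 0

Infeasible (no feasible solution exists)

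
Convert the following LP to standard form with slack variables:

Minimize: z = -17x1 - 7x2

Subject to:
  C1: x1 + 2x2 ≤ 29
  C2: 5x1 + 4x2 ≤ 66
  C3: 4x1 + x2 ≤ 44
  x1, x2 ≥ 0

min z = -17x1 - 7x2

s.t.
  x1 + 2x2 + s1 = 29
  5x1 + 4x2 + s2 = 66
  4x1 + x2 + s3 = 44
  x1, x2, s1, s2, s3 ≥ 0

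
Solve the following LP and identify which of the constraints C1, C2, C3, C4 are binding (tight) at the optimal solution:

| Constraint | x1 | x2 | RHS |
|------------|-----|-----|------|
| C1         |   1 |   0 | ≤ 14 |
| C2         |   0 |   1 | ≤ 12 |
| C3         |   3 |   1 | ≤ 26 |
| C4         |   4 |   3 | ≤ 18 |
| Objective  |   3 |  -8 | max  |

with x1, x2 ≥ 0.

At x1 = 4.5, x2 = 0, compute slack b - a·x for each constraint:
  C1: 14 − 4.5 = 9.5  (slack)
  C2: 12 − 0 = 12  (slack)
  C3: 26 − 13.5 = 12.5  (slack)
  C4: 18 − 18 = 0  (binding)

Optimal: x1 = 4.5, x2 = 0
Binding: C4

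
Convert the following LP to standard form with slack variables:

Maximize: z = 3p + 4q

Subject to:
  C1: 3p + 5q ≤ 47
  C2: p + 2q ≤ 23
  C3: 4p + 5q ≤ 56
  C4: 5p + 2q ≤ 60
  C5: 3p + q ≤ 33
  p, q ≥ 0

max z = 3p + 4q

s.t.
  3p + 5q + s1 = 47
  p + 2q + s2 = 23
  4p + 5q + s3 = 56
  5p + 2q + s4 = 60
  3p + q + s5 = 33
  p, q, s1, s2, s3, s4, s5 ≥ 0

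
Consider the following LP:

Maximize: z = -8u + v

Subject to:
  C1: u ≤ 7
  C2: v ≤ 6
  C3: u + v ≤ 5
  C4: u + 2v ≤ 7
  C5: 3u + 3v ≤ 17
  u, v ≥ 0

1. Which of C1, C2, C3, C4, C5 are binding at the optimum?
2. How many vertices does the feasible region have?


1. C4
2. 4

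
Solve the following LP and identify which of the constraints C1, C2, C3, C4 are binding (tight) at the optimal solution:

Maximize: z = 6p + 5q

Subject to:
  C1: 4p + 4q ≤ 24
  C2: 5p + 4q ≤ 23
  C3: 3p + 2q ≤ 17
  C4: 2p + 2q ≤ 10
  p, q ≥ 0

At p = 3, q = 2, compute slack b - a·x for each constraint:
  C1: 24 − 20 = 4  (slack)
  C2: 23 − 23 = 0  (binding)
  C3: 17 − 13 = 4  (slack)
  C4: 10 − 10 = 0  (binding)

Optimal: p = 3, q = 2
Binding: C2, C4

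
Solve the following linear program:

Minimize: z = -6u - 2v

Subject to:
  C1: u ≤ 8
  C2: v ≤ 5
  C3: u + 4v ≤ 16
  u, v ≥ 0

Evaluate the objective at each vertex of the feasible region:
  z(0, 0) = 0
  z(8, 0) = -48
  z(8, 2) = -52  ←
  z(0, 4) = -8
The minimum is at u = 8, v = 2.

u = 8, v = 2, z = -52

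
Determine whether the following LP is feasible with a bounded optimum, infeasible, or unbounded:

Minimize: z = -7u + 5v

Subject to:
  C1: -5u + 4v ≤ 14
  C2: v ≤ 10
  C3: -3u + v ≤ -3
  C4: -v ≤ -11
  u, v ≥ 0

Infeasible (no feasible solution exists)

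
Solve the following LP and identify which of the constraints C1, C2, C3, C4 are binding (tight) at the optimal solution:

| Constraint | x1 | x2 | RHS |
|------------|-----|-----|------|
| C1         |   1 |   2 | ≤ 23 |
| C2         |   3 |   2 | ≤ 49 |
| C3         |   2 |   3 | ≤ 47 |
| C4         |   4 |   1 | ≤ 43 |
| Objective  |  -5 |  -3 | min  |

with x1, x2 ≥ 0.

At x1 = 9, x2 = 7, compute slack b - a·x for each constraint:
  C1: 23 − 23 = 0  (binding)
  C2: 49 − 41 = 8  (slack)
  C3: 47 − 39 = 8  (slack)
  C4: 43 − 43 = 0  (binding)

Optimal: x1 = 9, x2 = 7
Binding: C1, C4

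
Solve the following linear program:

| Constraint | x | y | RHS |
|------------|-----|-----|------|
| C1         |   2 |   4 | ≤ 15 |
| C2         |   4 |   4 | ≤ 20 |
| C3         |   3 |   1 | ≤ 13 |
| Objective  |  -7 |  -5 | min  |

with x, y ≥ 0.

Evaluate the objective at each vertex of the feasible region:
  z(0, 0) = 0
  z(4.333, 0) = -30.33
  z(4, 1) = -33  ←
  z(2.5, 2.5) = -30
  z(0, 3.75) = -18.75
The minimum is at x = 4, y = 1.

x = 4, y = 1, z = -33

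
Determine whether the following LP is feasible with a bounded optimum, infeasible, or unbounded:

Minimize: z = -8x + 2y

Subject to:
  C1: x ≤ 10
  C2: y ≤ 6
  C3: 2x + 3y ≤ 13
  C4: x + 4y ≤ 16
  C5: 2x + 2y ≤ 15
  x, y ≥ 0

Feasible with a bounded optimal solution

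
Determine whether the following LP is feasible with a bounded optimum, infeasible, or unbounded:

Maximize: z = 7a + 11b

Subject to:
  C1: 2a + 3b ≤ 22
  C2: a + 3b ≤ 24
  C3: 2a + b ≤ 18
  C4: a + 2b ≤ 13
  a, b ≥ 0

Feasible with a bounded optimal solution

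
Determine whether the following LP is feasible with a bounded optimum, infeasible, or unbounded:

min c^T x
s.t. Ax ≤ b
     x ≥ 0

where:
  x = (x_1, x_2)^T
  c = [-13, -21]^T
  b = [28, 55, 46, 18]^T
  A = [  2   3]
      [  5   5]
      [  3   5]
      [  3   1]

Feasible with a bounded optimal solution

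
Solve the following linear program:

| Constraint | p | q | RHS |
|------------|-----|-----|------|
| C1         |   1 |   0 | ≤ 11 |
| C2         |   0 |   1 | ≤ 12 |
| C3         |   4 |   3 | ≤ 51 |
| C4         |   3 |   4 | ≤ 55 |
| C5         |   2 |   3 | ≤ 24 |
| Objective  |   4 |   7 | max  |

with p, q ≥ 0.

Evaluate the objective at each vertex of the feasible region:
  z(0, 0) = 0
  z(11, 0) = 44
  z(11, 0.6667) = 48.67
  z(0, 8) = 56  ←
The maximum is at p = 0, q = 8.

p = 0, q = 8, z = 56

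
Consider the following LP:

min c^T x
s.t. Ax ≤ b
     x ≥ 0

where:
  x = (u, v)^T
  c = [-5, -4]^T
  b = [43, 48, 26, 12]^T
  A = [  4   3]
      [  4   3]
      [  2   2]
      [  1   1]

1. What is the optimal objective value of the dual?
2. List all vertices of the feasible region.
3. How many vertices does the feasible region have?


1. -55
2. (0, 0), (10.75, 0), (7, 5), (0, 12)
3. 4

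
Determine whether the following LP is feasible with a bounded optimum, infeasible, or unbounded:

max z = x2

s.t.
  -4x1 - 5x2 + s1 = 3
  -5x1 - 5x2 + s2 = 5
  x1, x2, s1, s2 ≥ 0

Unbounded (objective can increase without bound)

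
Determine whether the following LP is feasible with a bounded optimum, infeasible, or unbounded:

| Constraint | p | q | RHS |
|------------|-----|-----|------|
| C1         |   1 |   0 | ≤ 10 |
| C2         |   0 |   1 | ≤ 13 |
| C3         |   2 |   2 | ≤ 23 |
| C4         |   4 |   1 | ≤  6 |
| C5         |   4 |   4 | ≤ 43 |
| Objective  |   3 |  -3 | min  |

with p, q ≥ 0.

Feasible with a bounded optimal solution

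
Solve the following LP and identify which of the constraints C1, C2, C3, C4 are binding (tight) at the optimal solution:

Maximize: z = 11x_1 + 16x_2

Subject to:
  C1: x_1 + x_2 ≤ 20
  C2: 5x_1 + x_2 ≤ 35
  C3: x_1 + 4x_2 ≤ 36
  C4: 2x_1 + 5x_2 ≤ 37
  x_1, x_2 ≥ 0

At x_1 = 6, x_2 = 5, compute slack b - a·x for each constraint:
  C1: 20 − 11 = 9  (slack)
  C2: 35 − 35 = 0  (binding)
  C3: 36 − 26 = 10  (slack)
  C4: 37 − 37 = 0  (binding)

Optimal: x_1 = 6, x_2 = 5
Binding: C2, C4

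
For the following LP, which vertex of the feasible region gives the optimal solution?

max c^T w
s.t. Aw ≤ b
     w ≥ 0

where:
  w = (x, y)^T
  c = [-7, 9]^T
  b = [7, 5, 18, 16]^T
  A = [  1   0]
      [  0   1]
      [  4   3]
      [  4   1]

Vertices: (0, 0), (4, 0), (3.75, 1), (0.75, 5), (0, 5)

Evaluate the objective at each vertex of the feasible region:
  z(0, 0) = 0
  z(4, 0) = -28
  z(3.75, 1) = -17.25
  z(0.75, 5) = 39.75
  z(0, 5) = 45  ←
The maximum is at x = 0, y = 5.

(0, 5)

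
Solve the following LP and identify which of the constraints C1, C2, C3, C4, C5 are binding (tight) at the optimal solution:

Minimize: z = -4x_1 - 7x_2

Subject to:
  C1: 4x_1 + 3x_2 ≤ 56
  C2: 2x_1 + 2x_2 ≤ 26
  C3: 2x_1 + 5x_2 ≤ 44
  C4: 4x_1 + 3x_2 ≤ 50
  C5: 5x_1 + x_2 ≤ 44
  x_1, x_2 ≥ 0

At x_1 = 7, x_2 = 6, compute slack b - a·x for each constraint:
  C1: 56 − 46 = 10  (slack)
  C2: 26 − 26 = 0  (binding)
  C3: 44 − 44 = 0  (binding)
  C4: 50 − 46 = 4  (slack)
  C5: 44 − 41 = 3  (slack)

Optimal: x_1 = 7, x_2 = 6
Binding: C2, C3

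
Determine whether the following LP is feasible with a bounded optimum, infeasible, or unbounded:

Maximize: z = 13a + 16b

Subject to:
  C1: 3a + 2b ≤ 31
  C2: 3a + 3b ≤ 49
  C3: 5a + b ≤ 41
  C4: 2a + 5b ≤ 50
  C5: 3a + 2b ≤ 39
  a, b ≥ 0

Feasible with a bounded optimal solution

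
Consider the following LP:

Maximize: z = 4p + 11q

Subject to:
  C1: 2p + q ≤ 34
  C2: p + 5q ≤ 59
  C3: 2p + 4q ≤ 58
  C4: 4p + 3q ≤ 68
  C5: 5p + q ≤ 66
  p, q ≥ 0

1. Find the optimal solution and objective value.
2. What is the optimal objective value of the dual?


1. p = 9, q = 10, z = 146
2. 146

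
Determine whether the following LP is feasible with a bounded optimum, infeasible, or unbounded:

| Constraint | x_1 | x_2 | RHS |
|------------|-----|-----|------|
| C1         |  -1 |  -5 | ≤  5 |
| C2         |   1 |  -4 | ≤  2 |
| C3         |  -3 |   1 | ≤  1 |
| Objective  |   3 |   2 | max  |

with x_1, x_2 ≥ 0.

Unbounded (objective can increase without bound)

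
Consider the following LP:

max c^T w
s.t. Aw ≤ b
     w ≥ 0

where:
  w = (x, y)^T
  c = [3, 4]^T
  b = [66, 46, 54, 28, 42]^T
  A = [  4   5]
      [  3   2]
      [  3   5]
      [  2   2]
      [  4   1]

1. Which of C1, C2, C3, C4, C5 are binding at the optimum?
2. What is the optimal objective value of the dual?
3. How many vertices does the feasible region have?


1. C3, C4
2. 48
3. 5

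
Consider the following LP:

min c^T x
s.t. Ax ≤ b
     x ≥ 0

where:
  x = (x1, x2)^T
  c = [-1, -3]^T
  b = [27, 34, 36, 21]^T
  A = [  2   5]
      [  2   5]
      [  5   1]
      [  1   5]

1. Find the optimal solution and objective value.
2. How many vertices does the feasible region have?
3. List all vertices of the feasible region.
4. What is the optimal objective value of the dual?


1. x1 = 6, x2 = 3, z = -15
2. 5
3. (0, 0), (7.2, 0), (6.652, 2.739), (6, 3), (0, 4.2)
4. -15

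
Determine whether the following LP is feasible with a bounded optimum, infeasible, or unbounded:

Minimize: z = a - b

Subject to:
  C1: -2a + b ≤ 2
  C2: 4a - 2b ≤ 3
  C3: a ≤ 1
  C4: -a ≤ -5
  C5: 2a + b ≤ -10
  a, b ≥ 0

Infeasible (no feasible solution exists)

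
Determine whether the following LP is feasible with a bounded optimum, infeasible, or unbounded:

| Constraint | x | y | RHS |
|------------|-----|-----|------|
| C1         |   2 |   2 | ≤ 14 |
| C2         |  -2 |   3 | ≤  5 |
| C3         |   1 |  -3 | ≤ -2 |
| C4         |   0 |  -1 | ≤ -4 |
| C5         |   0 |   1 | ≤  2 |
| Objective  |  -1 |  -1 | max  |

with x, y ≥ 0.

Infeasible (no feasible solution exists)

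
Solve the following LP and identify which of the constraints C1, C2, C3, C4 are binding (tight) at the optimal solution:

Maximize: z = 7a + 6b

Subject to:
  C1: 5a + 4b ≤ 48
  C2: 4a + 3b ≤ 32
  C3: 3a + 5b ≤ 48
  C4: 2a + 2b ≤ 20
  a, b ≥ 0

At a = 2, b = 8, compute slack b - a·x for each constraint:
  C1: 48 − 42 = 6  (slack)
  C2: 32 − 32 = 0  (binding)
  C3: 48 − 46 = 2  (slack)
  C4: 20 − 20 = 0  (binding)

Optimal: a = 2, b = 8
Binding: C2, C4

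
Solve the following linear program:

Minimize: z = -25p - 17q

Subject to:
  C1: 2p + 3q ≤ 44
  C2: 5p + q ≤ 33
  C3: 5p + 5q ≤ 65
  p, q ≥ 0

Evaluate the objective at each vertex of the feasible region:
  z(0, 0) = 0
  z(6.6, 0) = -165
  z(5, 8) = -261  ←
  z(0, 13) = -221
The minimum is at p = 5, q = 8.

p = 5, q = 8, z = -261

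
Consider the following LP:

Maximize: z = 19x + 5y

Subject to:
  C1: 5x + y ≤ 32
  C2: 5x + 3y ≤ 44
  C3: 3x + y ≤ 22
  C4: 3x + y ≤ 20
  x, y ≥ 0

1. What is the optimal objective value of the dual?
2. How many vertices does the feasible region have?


1. 124
2. 5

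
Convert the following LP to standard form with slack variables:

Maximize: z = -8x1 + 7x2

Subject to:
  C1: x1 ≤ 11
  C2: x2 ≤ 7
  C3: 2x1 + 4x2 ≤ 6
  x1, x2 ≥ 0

max z = -8x1 + 7x2

s.t.
  x1 + s1 = 11
  x2 + s2 = 7
  2x1 + 4x2 + s3 = 6
  x1, x2, s1, s2, s3 ≥ 0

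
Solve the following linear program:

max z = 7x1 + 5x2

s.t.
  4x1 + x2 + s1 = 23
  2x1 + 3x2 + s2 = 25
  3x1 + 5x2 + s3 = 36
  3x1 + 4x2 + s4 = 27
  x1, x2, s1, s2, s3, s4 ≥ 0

Evaluate the objective at each vertex of the feasible region:
  z(0, 0) = 0
  z(5.75, 0) = 40.25
  z(5, 3) = 50  ←
  z(0, 6.75) = 33.75
The maximum is at x1 = 5, x2 = 3.

x1 = 5, x2 = 3, z = 50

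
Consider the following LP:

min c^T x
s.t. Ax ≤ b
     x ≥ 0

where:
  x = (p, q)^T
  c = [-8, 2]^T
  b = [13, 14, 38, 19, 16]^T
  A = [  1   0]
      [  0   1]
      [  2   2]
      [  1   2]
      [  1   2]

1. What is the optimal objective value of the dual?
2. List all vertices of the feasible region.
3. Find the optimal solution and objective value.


1. -104
2. (0, 0), (13, 0), (13, 1.5), (0, 8)
3. p = 13, q = 0, z = -104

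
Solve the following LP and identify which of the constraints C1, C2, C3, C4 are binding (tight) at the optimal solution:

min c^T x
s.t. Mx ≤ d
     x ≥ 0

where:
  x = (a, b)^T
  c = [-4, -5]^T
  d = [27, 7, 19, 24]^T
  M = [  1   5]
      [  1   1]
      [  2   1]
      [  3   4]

At a = 4, b = 3, compute slack b - a·x for each constraint:
  C1: 27 − 19 = 8  (slack)
  C2: 7 − 7 = 0  (binding)
  C3: 19 − 11 = 8  (slack)
  C4: 24 − 24 = 0  (binding)

Optimal: a = 4, b = 3
Binding: C2, C4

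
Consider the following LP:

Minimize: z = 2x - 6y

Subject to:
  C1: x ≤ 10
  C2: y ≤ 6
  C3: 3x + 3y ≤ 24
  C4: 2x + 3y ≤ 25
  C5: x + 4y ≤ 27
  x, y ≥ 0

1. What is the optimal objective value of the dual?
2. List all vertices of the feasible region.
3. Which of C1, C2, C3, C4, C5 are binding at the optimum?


1. -36
2. (0, 0), (8, 0), (2, 6), (0, 6)
3. C2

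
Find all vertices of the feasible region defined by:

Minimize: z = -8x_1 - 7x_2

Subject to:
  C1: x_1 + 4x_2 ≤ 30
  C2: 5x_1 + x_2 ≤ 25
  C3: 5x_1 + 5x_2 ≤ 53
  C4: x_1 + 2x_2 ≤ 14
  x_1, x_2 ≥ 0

(0, 0), (5, 0), (4, 5), (0, 7)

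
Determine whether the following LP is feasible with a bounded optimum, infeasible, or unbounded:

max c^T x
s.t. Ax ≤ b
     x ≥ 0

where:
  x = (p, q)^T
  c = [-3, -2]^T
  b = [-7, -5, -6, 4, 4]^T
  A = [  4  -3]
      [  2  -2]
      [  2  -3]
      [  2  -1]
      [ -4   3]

Infeasible (no feasible solution exists)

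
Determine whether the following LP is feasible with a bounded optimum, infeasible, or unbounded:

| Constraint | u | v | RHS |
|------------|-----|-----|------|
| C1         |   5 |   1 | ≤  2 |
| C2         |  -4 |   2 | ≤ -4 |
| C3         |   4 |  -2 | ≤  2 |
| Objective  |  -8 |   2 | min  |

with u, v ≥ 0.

Infeasible (no feasible solution exists)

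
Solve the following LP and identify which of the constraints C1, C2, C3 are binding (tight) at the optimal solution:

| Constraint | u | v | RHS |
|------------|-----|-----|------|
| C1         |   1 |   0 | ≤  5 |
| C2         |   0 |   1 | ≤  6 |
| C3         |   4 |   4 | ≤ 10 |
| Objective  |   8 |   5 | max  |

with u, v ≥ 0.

At u = 2.5, v = 0, compute slack b - a·x for each constraint:
  C1: 5 − 2.5 = 2.5  (slack)
  C2: 6 − 0 = 6  (slack)
  C3: 10 − 10 = 0  (binding)

Optimal: u = 2.5, v = 0
Binding: C3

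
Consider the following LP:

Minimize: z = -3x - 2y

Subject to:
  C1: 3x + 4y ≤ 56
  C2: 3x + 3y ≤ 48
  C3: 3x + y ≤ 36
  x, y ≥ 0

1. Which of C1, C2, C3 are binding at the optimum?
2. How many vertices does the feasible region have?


1. C2, C3
2. 5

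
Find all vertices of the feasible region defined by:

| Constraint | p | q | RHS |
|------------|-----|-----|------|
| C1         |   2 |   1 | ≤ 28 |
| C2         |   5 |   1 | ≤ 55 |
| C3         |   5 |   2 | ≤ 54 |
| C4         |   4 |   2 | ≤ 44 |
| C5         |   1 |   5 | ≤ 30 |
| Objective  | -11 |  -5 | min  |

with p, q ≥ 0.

(0, 0), (10.8, 0), (10, 2), (8.889, 4.222), (0, 6)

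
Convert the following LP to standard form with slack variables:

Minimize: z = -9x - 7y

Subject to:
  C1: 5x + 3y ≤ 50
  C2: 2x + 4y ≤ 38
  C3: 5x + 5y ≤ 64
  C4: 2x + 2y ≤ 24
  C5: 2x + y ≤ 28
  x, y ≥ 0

min z = -9x - 7y

s.t.
  5x + 3y + s1 = 50
  2x + 4y + s2 = 38
  5x + 5y + s3 = 64
  2x + 2y + s4 = 24
  2x + y + s5 = 28
  x, y, s1, s2, s3, s4, s5 ≥ 0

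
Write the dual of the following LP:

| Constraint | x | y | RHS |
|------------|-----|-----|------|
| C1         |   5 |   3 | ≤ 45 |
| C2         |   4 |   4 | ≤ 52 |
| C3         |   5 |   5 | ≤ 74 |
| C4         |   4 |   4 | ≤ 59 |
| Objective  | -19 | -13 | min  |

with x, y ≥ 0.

Primal min cᵀx s.t. Ax ≤ b, x ≥ 0  →  Dual max −bᵀy s.t. Aᵀy ≥ −c, y ≥ 0.

Maximize: z = -45y1 - 52y2 - 74y3 - 59y4

Subject to:
  5y1 + 4y2 + 5y3 + 4y4 ≥ 19
  3y1 + 4y2 + 5y3 + 4y4 ≥ 13
  y1, y2, y3, y4 ≥ 0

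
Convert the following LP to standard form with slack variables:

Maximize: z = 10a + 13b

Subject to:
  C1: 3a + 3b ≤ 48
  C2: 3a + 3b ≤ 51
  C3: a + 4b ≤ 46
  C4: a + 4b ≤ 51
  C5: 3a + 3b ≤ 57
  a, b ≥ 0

max z = 10a + 13b

s.t.
  3a + 3b + s1 = 48
  3a + 3b + s2 = 51
  a + 4b + s3 = 46
  a + 4b + s4 = 51
  3a + 3b + s5 = 57
  a, b, s1, s2, s3, s4, s5 ≥ 0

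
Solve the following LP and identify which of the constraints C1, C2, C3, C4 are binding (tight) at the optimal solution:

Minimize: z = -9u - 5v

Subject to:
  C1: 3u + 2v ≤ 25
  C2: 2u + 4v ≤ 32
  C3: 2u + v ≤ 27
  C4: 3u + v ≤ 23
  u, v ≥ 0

At u = 7, v = 2, compute slack b - a·x for each constraint:
  C1: 25 − 25 = 0  (binding)
  C2: 32 − 22 = 10  (slack)
  C3: 27 − 16 = 11  (slack)
  C4: 23 − 23 = 0  (binding)

Optimal: u = 7, v = 2
Binding: C1, C4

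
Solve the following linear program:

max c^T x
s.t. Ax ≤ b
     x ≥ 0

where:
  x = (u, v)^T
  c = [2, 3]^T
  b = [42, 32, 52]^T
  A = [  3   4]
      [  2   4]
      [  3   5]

Evaluate the objective at each vertex of the feasible region:
  z(0, 0) = 0
  z(14, 0) = 28
  z(10, 3) = 29  ←
  z(0, 8) = 24
The maximum is at u = 10, v = 3.

u = 10, v = 3, z = 29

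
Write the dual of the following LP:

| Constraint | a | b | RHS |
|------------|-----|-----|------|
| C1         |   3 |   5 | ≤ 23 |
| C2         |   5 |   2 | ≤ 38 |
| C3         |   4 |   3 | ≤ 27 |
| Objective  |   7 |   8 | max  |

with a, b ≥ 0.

Primal max cᵀx s.t. Ax ≤ b, x ≥ 0  →  Dual min bᵀy s.t. Aᵀy ≥ c, y ≥ 0.

Minimize: z = 23y1 + 38y2 + 27y3

Subject to:
  3y1 + 5y2 + 4y3 ≥ 7
  5y1 + 2y2 + 3y3 ≥ 8
  y1, y2, y3 ≥ 0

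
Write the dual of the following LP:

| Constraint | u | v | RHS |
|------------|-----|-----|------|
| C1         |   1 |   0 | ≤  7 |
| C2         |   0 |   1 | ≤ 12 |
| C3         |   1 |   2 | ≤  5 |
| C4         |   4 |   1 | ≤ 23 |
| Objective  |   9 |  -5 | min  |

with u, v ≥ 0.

Primal min cᵀx s.t. Ax ≤ b, x ≥ 0  →  Dual max −bᵀy s.t. Aᵀy ≥ −c, y ≥ 0.

Maximize: z = -7y1 - 12y2 - 5y3 - 23y4

Subject to:
  y1 + y3 + 4y4 ≥ -9
  y2 + 2y3 + y4 ≥ 5
  y1, y2, y3, y4 ≥ 0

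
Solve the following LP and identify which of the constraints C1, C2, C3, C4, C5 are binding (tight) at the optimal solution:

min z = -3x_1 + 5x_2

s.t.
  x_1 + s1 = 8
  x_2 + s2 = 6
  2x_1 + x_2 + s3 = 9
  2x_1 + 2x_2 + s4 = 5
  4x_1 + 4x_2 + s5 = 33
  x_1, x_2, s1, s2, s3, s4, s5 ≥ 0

At x_1 = 2.5, x_2 = 0, compute slack b - a·x for each constraint:
  C1: 8 − 2.5 = 5.5  (slack)
  C2: 6 − 0 = 6  (slack)
  C3: 9 − 5 = 4  (slack)
  C4: 5 − 5 = 0  (binding)
  C5: 33 − 10 = 23  (slack)

Optimal: x_1 = 2.5, x_2 = 0
Binding: C4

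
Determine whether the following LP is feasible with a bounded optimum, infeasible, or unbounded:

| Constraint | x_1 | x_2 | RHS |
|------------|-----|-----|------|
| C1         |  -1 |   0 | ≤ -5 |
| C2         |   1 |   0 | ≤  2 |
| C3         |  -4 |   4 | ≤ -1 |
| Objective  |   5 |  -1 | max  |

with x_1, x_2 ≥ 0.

Infeasible (no feasible solution exists)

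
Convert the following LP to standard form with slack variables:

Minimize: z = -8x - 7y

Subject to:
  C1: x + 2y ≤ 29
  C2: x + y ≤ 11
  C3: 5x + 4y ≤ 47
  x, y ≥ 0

min z = -8x - 7y

s.t.
  x + 2y + s1 = 29
  x + y + s2 = 11
  5x + 4y + s3 = 47
  x, y, s1, s2, s3 ≥ 0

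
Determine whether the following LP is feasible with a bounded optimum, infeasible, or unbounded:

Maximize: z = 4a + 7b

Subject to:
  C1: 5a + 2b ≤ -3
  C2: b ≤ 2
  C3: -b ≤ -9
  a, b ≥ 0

Infeasible (no feasible solution exists)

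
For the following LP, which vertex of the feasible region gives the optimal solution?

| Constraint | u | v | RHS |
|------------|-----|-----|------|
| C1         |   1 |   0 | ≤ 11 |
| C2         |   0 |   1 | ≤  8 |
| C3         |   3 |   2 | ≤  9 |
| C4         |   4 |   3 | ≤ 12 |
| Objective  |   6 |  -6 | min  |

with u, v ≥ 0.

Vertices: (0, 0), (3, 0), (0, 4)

Evaluate the objective at each vertex of the feasible region:
  z(0, 0) = 0
  z(3, 0) = 18
  z(0, 4) = -24  ←
The minimum is at u = 0, v = 4.

(0, 4)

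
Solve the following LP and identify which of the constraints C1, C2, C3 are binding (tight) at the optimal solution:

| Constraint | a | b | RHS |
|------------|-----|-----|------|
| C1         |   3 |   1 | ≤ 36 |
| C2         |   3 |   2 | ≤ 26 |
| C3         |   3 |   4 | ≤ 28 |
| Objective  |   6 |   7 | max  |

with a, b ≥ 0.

At a = 8, b = 1, compute slack b - a·x for each constraint:
  C1: 36 − 25 = 11  (slack)
  C2: 26 − 26 = 0  (binding)
  C3: 28 − 28 = 0  (binding)

Optimal: a = 8, b = 1
Binding: C2, C3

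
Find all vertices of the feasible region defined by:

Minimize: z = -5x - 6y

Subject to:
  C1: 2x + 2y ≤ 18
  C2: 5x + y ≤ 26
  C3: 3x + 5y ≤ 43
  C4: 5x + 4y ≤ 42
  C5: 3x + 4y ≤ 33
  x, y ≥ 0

(0, 0), (5.2, 0), (4.25, 4.75), (3, 6), (0, 8.25)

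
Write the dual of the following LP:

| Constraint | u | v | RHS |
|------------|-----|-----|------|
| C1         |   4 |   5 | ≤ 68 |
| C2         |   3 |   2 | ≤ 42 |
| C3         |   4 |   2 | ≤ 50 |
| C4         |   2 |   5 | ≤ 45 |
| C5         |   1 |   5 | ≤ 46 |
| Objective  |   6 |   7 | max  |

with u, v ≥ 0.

Primal max cᵀx s.t. Ax ≤ b, x ≥ 0  →  Dual min bᵀy s.t. Aᵀy ≥ c, y ≥ 0.

Minimize: z = 68y1 + 42y2 + 50y3 + 45y4 + 46y5

Subject to:
  4y1 + 3y2 + 4y3 + 2y4 + y5 ≥ 6
  5y1 + 2y2 + 2y3 + 5y4 + 5y5 ≥ 7
  y1, y2, y3, y4, y5 ≥ 0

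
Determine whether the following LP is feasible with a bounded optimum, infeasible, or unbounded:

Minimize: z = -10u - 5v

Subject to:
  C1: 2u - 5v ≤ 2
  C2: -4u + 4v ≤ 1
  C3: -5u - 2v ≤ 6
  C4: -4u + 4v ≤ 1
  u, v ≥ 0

Unbounded (objective can decrease without bound)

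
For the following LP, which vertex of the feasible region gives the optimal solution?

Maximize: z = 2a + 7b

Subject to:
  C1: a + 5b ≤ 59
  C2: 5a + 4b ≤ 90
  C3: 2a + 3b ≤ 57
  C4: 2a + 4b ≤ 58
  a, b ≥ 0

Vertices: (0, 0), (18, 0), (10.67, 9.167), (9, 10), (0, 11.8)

Evaluate the objective at each vertex of the feasible region:
  z(0, 0) = 0
  z(18, 0) = 36
  z(10.67, 9.167) = 85.5
  z(9, 10) = 88  ←
  z(0, 11.8) = 82.6
The maximum is at a = 9, b = 10.

(9, 10)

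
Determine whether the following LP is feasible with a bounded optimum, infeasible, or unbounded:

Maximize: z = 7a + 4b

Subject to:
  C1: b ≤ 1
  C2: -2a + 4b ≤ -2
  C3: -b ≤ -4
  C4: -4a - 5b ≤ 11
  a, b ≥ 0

Infeasible (no feasible solution exists)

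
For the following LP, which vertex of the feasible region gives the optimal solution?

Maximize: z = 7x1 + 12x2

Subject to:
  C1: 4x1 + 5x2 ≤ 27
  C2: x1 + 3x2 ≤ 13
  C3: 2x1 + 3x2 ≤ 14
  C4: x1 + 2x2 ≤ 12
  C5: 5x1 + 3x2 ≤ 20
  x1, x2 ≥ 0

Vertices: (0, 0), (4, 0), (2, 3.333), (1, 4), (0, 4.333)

Evaluate the objective at each vertex of the feasible region:
  z(0, 0) = 0
  z(4, 0) = 28
  z(2, 3.333) = 54
  z(1, 4) = 55  ←
  z(0, 4.333) = 52
The maximum is at x1 = 1, x2 = 4.

(1, 4)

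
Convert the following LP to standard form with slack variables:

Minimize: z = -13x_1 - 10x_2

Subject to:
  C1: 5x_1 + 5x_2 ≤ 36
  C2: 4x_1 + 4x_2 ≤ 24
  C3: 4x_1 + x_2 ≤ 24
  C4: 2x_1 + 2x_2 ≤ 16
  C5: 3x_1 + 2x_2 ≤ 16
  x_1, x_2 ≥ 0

min z = -13x_1 - 10x_2

s.t.
  5x_1 + 5x_2 + s1 = 36
  4x_1 + 4x_2 + s2 = 24
  4x_1 + x_2 + s3 = 24
  2x_1 + 2x_2 + s4 = 16
  3x_1 + 2x_2 + s5 = 16
  x_1, x_2, s1, s2, s3, s4, s5 ≥ 0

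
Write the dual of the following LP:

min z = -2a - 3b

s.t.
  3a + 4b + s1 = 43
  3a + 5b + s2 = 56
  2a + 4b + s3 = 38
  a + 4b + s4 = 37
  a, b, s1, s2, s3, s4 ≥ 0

Primal min cᵀx s.t. Ax ≤ b, x ≥ 0  →  Dual max −bᵀy s.t. Aᵀy ≥ −c, y ≥ 0.

Maximize: z = -43y1 - 56y2 - 38y3 - 37y4

Subject to:
  3y1 + 3y2 + 2y3 + y4 ≥ 2
  4y1 + 5y2 + 4y3 + 4y4 ≥ 3
  y1, y2, y3, y4 ≥ 0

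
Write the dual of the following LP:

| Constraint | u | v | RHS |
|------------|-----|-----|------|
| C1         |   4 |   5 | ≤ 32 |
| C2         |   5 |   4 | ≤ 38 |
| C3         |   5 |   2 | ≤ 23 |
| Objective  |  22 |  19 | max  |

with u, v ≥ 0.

Primal max cᵀx s.t. Ax ≤ b, x ≥ 0  →  Dual min bᵀy s.t. Aᵀy ≥ c, y ≥ 0.

Minimize: z = 32y1 + 38y2 + 23y3

Subject to:
  4y1 + 5y2 + 5y3 ≥ 22
  5y1 + 4y2 + 2y3 ≥ 19
  y1, y2, y3 ≥ 0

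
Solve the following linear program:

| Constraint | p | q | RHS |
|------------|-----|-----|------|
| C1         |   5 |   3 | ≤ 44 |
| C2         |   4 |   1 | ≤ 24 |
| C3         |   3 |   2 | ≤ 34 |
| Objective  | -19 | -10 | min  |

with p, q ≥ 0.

Evaluate the objective at each vertex of the feasible region:
  z(0, 0) = 0
  z(6, 0) = -114
  z(4, 8) = -156  ←
  z(0, 14.67) = -146.7
The minimum is at p = 4, q = 8.

p = 4, q = 8, z = -156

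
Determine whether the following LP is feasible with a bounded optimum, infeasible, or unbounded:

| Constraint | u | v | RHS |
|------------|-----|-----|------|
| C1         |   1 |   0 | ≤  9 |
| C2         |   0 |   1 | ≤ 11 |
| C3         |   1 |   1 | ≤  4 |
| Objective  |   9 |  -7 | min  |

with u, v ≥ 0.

Feasible with a bounded optimal solution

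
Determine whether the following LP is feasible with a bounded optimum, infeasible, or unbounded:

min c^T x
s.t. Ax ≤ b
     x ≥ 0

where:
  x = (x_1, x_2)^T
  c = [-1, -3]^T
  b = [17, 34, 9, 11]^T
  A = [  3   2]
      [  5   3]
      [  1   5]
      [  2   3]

Feasible with a bounded optimal solution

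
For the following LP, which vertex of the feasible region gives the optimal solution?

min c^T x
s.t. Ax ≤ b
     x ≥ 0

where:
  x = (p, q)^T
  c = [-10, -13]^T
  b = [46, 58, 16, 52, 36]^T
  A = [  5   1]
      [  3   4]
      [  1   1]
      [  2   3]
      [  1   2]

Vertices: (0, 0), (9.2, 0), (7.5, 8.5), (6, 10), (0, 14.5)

Evaluate the objective at each vertex of the feasible region:
  z(0, 0) = 0
  z(9.2, 0) = -92
  z(7.5, 8.5) = -185.5
  z(6, 10) = -190  ←
  z(0, 14.5) = -188.5
The minimum is at p = 6, q = 10.

(6, 10)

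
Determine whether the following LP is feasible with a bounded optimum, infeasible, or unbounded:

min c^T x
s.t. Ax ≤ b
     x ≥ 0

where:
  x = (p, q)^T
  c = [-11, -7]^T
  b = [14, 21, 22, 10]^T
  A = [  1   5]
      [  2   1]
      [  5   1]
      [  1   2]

Feasible with a bounded optimal solution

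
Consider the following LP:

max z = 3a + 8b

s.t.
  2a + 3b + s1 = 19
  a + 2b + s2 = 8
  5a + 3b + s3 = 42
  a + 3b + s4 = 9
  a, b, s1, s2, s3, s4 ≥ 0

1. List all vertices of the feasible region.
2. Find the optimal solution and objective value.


1. (0, 0), (8, 0), (6, 1), (0, 3)
2. a = 6, b = 1, z = 26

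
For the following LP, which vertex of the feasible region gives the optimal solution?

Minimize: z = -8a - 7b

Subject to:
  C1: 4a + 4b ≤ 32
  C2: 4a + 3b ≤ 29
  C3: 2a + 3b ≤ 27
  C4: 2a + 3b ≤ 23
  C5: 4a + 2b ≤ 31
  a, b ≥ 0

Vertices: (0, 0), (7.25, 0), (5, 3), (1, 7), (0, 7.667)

Evaluate the objective at each vertex of the feasible region:
  z(0, 0) = 0
  z(7.25, 0) = -58
  z(5, 3) = -61  ←
  z(1, 7) = -57
  z(0, 7.667) = -53.67
The minimum is at a = 5, b = 3.

(5, 3)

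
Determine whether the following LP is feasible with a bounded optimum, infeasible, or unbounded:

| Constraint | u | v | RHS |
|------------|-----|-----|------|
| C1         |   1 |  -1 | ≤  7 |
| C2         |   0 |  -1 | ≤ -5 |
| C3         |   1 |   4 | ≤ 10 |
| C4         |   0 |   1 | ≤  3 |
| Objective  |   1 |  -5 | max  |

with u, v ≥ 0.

Infeasible (no feasible solution exists)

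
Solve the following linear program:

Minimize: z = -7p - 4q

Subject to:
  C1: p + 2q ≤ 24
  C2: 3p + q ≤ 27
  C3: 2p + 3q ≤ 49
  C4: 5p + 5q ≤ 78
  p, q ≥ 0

Evaluate the objective at each vertex of the feasible region:
  z(0, 0) = 0
  z(9, 0) = -63
  z(6, 9) = -78  ←
  z(0, 12) = -48
The minimum is at p = 6, q = 9.

p = 6, q = 9, z = -78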